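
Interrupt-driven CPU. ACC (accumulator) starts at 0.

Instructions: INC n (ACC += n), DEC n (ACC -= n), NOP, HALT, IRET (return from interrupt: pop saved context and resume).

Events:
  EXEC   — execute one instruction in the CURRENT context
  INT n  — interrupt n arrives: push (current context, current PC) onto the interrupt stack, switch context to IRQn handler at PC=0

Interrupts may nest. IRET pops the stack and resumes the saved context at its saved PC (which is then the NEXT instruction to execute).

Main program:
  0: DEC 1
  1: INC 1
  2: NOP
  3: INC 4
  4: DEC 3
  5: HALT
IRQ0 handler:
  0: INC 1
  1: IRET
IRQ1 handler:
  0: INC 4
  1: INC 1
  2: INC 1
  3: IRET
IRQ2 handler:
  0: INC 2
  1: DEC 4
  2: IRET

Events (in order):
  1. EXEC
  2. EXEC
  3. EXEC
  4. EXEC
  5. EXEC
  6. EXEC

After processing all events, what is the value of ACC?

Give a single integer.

Event 1 (EXEC): [MAIN] PC=0: DEC 1 -> ACC=-1
Event 2 (EXEC): [MAIN] PC=1: INC 1 -> ACC=0
Event 3 (EXEC): [MAIN] PC=2: NOP
Event 4 (EXEC): [MAIN] PC=3: INC 4 -> ACC=4
Event 5 (EXEC): [MAIN] PC=4: DEC 3 -> ACC=1
Event 6 (EXEC): [MAIN] PC=5: HALT

Answer: 1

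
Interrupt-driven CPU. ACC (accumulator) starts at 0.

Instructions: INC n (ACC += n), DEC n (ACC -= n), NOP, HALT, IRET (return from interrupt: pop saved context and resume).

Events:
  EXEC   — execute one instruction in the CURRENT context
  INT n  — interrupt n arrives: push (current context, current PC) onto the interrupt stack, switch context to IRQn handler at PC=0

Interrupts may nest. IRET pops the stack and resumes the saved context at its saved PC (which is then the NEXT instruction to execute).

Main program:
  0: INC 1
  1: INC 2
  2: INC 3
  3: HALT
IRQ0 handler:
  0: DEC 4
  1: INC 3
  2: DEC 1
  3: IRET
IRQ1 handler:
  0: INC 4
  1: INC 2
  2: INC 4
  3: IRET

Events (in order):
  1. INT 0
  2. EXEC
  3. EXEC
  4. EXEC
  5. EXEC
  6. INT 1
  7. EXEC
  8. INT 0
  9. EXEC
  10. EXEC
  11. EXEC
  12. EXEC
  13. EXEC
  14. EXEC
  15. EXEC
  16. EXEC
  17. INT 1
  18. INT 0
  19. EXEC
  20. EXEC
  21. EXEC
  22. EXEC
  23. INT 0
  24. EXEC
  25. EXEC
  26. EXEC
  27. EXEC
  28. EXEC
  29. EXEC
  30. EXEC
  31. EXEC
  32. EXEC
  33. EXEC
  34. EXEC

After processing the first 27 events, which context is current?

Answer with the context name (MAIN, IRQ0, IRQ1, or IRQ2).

Event 1 (INT 0): INT 0 arrives: push (MAIN, PC=0), enter IRQ0 at PC=0 (depth now 1)
Event 2 (EXEC): [IRQ0] PC=0: DEC 4 -> ACC=-4
Event 3 (EXEC): [IRQ0] PC=1: INC 3 -> ACC=-1
Event 4 (EXEC): [IRQ0] PC=2: DEC 1 -> ACC=-2
Event 5 (EXEC): [IRQ0] PC=3: IRET -> resume MAIN at PC=0 (depth now 0)
Event 6 (INT 1): INT 1 arrives: push (MAIN, PC=0), enter IRQ1 at PC=0 (depth now 1)
Event 7 (EXEC): [IRQ1] PC=0: INC 4 -> ACC=2
Event 8 (INT 0): INT 0 arrives: push (IRQ1, PC=1), enter IRQ0 at PC=0 (depth now 2)
Event 9 (EXEC): [IRQ0] PC=0: DEC 4 -> ACC=-2
Event 10 (EXEC): [IRQ0] PC=1: INC 3 -> ACC=1
Event 11 (EXEC): [IRQ0] PC=2: DEC 1 -> ACC=0
Event 12 (EXEC): [IRQ0] PC=3: IRET -> resume IRQ1 at PC=1 (depth now 1)
Event 13 (EXEC): [IRQ1] PC=1: INC 2 -> ACC=2
Event 14 (EXEC): [IRQ1] PC=2: INC 4 -> ACC=6
Event 15 (EXEC): [IRQ1] PC=3: IRET -> resume MAIN at PC=0 (depth now 0)
Event 16 (EXEC): [MAIN] PC=0: INC 1 -> ACC=7
Event 17 (INT 1): INT 1 arrives: push (MAIN, PC=1), enter IRQ1 at PC=0 (depth now 1)
Event 18 (INT 0): INT 0 arrives: push (IRQ1, PC=0), enter IRQ0 at PC=0 (depth now 2)
Event 19 (EXEC): [IRQ0] PC=0: DEC 4 -> ACC=3
Event 20 (EXEC): [IRQ0] PC=1: INC 3 -> ACC=6
Event 21 (EXEC): [IRQ0] PC=2: DEC 1 -> ACC=5
Event 22 (EXEC): [IRQ0] PC=3: IRET -> resume IRQ1 at PC=0 (depth now 1)
Event 23 (INT 0): INT 0 arrives: push (IRQ1, PC=0), enter IRQ0 at PC=0 (depth now 2)
Event 24 (EXEC): [IRQ0] PC=0: DEC 4 -> ACC=1
Event 25 (EXEC): [IRQ0] PC=1: INC 3 -> ACC=4
Event 26 (EXEC): [IRQ0] PC=2: DEC 1 -> ACC=3
Event 27 (EXEC): [IRQ0] PC=3: IRET -> resume IRQ1 at PC=0 (depth now 1)

Answer: IRQ1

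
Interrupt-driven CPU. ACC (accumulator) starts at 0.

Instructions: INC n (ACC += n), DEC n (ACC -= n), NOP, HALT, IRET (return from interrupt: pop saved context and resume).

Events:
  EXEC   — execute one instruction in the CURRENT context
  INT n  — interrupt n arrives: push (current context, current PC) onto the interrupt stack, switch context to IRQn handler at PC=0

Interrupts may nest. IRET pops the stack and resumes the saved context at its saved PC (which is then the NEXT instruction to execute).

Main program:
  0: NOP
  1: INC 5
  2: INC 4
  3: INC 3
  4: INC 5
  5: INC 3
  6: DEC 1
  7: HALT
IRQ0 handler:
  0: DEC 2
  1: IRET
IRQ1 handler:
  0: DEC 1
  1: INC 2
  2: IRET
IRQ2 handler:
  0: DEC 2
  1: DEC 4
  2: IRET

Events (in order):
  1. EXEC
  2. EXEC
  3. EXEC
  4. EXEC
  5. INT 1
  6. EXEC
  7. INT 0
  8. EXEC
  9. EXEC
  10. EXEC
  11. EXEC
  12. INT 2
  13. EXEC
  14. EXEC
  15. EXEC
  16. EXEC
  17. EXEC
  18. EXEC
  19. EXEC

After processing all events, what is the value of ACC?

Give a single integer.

Event 1 (EXEC): [MAIN] PC=0: NOP
Event 2 (EXEC): [MAIN] PC=1: INC 5 -> ACC=5
Event 3 (EXEC): [MAIN] PC=2: INC 4 -> ACC=9
Event 4 (EXEC): [MAIN] PC=3: INC 3 -> ACC=12
Event 5 (INT 1): INT 1 arrives: push (MAIN, PC=4), enter IRQ1 at PC=0 (depth now 1)
Event 6 (EXEC): [IRQ1] PC=0: DEC 1 -> ACC=11
Event 7 (INT 0): INT 0 arrives: push (IRQ1, PC=1), enter IRQ0 at PC=0 (depth now 2)
Event 8 (EXEC): [IRQ0] PC=0: DEC 2 -> ACC=9
Event 9 (EXEC): [IRQ0] PC=1: IRET -> resume IRQ1 at PC=1 (depth now 1)
Event 10 (EXEC): [IRQ1] PC=1: INC 2 -> ACC=11
Event 11 (EXEC): [IRQ1] PC=2: IRET -> resume MAIN at PC=4 (depth now 0)
Event 12 (INT 2): INT 2 arrives: push (MAIN, PC=4), enter IRQ2 at PC=0 (depth now 1)
Event 13 (EXEC): [IRQ2] PC=0: DEC 2 -> ACC=9
Event 14 (EXEC): [IRQ2] PC=1: DEC 4 -> ACC=5
Event 15 (EXEC): [IRQ2] PC=2: IRET -> resume MAIN at PC=4 (depth now 0)
Event 16 (EXEC): [MAIN] PC=4: INC 5 -> ACC=10
Event 17 (EXEC): [MAIN] PC=5: INC 3 -> ACC=13
Event 18 (EXEC): [MAIN] PC=6: DEC 1 -> ACC=12
Event 19 (EXEC): [MAIN] PC=7: HALT

Answer: 12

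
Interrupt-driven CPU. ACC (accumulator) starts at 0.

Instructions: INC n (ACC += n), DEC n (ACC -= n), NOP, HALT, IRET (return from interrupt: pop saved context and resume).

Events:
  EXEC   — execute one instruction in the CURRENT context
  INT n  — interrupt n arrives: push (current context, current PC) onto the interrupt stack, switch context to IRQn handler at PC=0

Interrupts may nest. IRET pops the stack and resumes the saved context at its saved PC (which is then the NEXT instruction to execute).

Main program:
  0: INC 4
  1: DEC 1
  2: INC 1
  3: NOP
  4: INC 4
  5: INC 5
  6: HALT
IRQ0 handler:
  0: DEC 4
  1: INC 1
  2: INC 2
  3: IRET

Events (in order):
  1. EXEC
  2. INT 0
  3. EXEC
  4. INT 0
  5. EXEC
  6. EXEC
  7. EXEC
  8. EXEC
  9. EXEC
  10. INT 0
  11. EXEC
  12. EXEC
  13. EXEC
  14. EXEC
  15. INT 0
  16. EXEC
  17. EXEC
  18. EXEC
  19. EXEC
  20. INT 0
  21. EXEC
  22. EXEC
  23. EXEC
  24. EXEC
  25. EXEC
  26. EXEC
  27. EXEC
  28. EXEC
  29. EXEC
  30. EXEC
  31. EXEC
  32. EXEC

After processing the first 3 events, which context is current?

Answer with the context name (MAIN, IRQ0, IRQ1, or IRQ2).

Answer: IRQ0

Derivation:
Event 1 (EXEC): [MAIN] PC=0: INC 4 -> ACC=4
Event 2 (INT 0): INT 0 arrives: push (MAIN, PC=1), enter IRQ0 at PC=0 (depth now 1)
Event 3 (EXEC): [IRQ0] PC=0: DEC 4 -> ACC=0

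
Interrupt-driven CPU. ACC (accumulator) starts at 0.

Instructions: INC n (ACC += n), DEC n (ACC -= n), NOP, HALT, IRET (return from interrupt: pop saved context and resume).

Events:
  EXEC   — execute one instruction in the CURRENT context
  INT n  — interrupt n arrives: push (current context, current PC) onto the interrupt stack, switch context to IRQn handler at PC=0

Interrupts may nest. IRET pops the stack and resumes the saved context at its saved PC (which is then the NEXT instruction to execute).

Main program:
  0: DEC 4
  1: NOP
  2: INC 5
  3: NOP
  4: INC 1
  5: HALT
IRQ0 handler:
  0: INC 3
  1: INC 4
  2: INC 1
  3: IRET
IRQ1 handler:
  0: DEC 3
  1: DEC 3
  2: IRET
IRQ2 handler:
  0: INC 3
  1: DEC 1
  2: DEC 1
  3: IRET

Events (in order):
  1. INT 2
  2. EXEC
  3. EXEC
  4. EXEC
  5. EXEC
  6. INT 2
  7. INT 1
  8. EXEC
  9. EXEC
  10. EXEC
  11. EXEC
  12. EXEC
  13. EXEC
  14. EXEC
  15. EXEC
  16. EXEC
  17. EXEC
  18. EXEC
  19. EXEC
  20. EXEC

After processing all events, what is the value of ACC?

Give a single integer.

Event 1 (INT 2): INT 2 arrives: push (MAIN, PC=0), enter IRQ2 at PC=0 (depth now 1)
Event 2 (EXEC): [IRQ2] PC=0: INC 3 -> ACC=3
Event 3 (EXEC): [IRQ2] PC=1: DEC 1 -> ACC=2
Event 4 (EXEC): [IRQ2] PC=2: DEC 1 -> ACC=1
Event 5 (EXEC): [IRQ2] PC=3: IRET -> resume MAIN at PC=0 (depth now 0)
Event 6 (INT 2): INT 2 arrives: push (MAIN, PC=0), enter IRQ2 at PC=0 (depth now 1)
Event 7 (INT 1): INT 1 arrives: push (IRQ2, PC=0), enter IRQ1 at PC=0 (depth now 2)
Event 8 (EXEC): [IRQ1] PC=0: DEC 3 -> ACC=-2
Event 9 (EXEC): [IRQ1] PC=1: DEC 3 -> ACC=-5
Event 10 (EXEC): [IRQ1] PC=2: IRET -> resume IRQ2 at PC=0 (depth now 1)
Event 11 (EXEC): [IRQ2] PC=0: INC 3 -> ACC=-2
Event 12 (EXEC): [IRQ2] PC=1: DEC 1 -> ACC=-3
Event 13 (EXEC): [IRQ2] PC=2: DEC 1 -> ACC=-4
Event 14 (EXEC): [IRQ2] PC=3: IRET -> resume MAIN at PC=0 (depth now 0)
Event 15 (EXEC): [MAIN] PC=0: DEC 4 -> ACC=-8
Event 16 (EXEC): [MAIN] PC=1: NOP
Event 17 (EXEC): [MAIN] PC=2: INC 5 -> ACC=-3
Event 18 (EXEC): [MAIN] PC=3: NOP
Event 19 (EXEC): [MAIN] PC=4: INC 1 -> ACC=-2
Event 20 (EXEC): [MAIN] PC=5: HALT

Answer: -2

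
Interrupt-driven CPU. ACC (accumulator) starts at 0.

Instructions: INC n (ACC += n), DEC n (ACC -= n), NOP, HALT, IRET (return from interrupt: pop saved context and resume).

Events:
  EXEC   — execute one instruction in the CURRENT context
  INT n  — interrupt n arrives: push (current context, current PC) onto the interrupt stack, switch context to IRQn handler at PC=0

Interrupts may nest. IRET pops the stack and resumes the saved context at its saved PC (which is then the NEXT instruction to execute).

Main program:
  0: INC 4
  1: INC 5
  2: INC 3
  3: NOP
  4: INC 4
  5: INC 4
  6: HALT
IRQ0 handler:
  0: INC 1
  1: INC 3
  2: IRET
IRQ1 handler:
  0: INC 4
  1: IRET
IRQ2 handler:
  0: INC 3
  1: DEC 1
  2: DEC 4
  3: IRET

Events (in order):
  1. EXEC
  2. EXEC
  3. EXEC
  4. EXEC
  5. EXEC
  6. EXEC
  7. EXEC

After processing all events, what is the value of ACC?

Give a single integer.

Answer: 20

Derivation:
Event 1 (EXEC): [MAIN] PC=0: INC 4 -> ACC=4
Event 2 (EXEC): [MAIN] PC=1: INC 5 -> ACC=9
Event 3 (EXEC): [MAIN] PC=2: INC 3 -> ACC=12
Event 4 (EXEC): [MAIN] PC=3: NOP
Event 5 (EXEC): [MAIN] PC=4: INC 4 -> ACC=16
Event 6 (EXEC): [MAIN] PC=5: INC 4 -> ACC=20
Event 7 (EXEC): [MAIN] PC=6: HALT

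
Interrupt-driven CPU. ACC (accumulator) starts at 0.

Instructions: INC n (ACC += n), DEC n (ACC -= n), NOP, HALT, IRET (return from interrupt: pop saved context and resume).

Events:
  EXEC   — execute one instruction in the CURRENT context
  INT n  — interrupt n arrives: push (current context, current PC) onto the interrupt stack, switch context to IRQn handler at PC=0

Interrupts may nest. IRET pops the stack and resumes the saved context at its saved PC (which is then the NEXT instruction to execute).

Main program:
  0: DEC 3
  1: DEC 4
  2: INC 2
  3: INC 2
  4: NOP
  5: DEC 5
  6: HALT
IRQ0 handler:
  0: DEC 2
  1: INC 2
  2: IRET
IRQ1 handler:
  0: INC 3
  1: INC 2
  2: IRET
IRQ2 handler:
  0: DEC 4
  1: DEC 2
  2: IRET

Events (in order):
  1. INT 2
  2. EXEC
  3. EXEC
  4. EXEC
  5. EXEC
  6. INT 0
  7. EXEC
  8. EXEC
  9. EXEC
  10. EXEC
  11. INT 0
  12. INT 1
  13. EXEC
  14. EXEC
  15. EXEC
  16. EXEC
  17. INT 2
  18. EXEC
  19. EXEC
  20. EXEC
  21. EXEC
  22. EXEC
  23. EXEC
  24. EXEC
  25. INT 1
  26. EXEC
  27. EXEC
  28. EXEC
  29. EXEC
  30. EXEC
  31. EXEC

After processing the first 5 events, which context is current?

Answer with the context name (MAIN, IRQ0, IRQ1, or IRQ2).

Answer: MAIN

Derivation:
Event 1 (INT 2): INT 2 arrives: push (MAIN, PC=0), enter IRQ2 at PC=0 (depth now 1)
Event 2 (EXEC): [IRQ2] PC=0: DEC 4 -> ACC=-4
Event 3 (EXEC): [IRQ2] PC=1: DEC 2 -> ACC=-6
Event 4 (EXEC): [IRQ2] PC=2: IRET -> resume MAIN at PC=0 (depth now 0)
Event 5 (EXEC): [MAIN] PC=0: DEC 3 -> ACC=-9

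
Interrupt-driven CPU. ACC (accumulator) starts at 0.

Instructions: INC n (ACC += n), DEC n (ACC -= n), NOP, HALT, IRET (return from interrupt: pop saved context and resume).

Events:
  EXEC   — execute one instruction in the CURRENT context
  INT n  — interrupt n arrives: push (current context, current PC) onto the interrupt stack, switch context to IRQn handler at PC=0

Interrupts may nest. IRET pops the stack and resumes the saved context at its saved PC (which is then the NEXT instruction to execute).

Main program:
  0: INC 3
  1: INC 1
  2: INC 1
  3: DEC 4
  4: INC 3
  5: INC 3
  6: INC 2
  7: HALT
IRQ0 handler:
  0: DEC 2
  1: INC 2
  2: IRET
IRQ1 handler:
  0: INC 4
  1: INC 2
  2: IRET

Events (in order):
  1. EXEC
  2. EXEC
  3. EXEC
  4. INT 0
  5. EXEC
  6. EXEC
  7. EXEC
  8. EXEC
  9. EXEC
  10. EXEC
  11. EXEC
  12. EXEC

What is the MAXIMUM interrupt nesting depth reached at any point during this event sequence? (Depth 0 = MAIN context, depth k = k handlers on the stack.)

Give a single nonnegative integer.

Event 1 (EXEC): [MAIN] PC=0: INC 3 -> ACC=3 [depth=0]
Event 2 (EXEC): [MAIN] PC=1: INC 1 -> ACC=4 [depth=0]
Event 3 (EXEC): [MAIN] PC=2: INC 1 -> ACC=5 [depth=0]
Event 4 (INT 0): INT 0 arrives: push (MAIN, PC=3), enter IRQ0 at PC=0 (depth now 1) [depth=1]
Event 5 (EXEC): [IRQ0] PC=0: DEC 2 -> ACC=3 [depth=1]
Event 6 (EXEC): [IRQ0] PC=1: INC 2 -> ACC=5 [depth=1]
Event 7 (EXEC): [IRQ0] PC=2: IRET -> resume MAIN at PC=3 (depth now 0) [depth=0]
Event 8 (EXEC): [MAIN] PC=3: DEC 4 -> ACC=1 [depth=0]
Event 9 (EXEC): [MAIN] PC=4: INC 3 -> ACC=4 [depth=0]
Event 10 (EXEC): [MAIN] PC=5: INC 3 -> ACC=7 [depth=0]
Event 11 (EXEC): [MAIN] PC=6: INC 2 -> ACC=9 [depth=0]
Event 12 (EXEC): [MAIN] PC=7: HALT [depth=0]
Max depth observed: 1

Answer: 1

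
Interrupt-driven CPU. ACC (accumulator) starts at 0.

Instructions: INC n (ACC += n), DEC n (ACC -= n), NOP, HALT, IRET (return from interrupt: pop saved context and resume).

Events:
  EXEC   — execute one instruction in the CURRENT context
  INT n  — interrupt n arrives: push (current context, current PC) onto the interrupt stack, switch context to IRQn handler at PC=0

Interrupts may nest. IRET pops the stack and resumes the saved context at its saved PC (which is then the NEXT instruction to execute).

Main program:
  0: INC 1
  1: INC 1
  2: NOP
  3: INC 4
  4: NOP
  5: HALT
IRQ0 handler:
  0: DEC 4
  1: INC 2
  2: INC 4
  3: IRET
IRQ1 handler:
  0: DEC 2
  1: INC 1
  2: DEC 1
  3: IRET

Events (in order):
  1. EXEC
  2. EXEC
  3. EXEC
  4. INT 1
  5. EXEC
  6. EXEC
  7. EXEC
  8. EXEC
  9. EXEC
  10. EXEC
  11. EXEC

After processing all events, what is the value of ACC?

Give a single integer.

Event 1 (EXEC): [MAIN] PC=0: INC 1 -> ACC=1
Event 2 (EXEC): [MAIN] PC=1: INC 1 -> ACC=2
Event 3 (EXEC): [MAIN] PC=2: NOP
Event 4 (INT 1): INT 1 arrives: push (MAIN, PC=3), enter IRQ1 at PC=0 (depth now 1)
Event 5 (EXEC): [IRQ1] PC=0: DEC 2 -> ACC=0
Event 6 (EXEC): [IRQ1] PC=1: INC 1 -> ACC=1
Event 7 (EXEC): [IRQ1] PC=2: DEC 1 -> ACC=0
Event 8 (EXEC): [IRQ1] PC=3: IRET -> resume MAIN at PC=3 (depth now 0)
Event 9 (EXEC): [MAIN] PC=3: INC 4 -> ACC=4
Event 10 (EXEC): [MAIN] PC=4: NOP
Event 11 (EXEC): [MAIN] PC=5: HALT

Answer: 4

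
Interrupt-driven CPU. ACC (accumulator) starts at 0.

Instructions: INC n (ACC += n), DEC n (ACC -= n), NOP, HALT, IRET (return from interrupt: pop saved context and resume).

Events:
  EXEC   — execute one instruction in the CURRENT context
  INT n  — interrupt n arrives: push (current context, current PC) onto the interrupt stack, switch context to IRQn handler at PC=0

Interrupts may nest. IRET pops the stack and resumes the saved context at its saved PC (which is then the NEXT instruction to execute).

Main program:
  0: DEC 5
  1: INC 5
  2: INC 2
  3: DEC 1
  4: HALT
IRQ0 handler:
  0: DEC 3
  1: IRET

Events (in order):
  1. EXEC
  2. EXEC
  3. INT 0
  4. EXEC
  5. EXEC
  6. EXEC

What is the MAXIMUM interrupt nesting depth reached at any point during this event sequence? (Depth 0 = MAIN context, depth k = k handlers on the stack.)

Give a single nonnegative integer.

Answer: 1

Derivation:
Event 1 (EXEC): [MAIN] PC=0: DEC 5 -> ACC=-5 [depth=0]
Event 2 (EXEC): [MAIN] PC=1: INC 5 -> ACC=0 [depth=0]
Event 3 (INT 0): INT 0 arrives: push (MAIN, PC=2), enter IRQ0 at PC=0 (depth now 1) [depth=1]
Event 4 (EXEC): [IRQ0] PC=0: DEC 3 -> ACC=-3 [depth=1]
Event 5 (EXEC): [IRQ0] PC=1: IRET -> resume MAIN at PC=2 (depth now 0) [depth=0]
Event 6 (EXEC): [MAIN] PC=2: INC 2 -> ACC=-1 [depth=0]
Max depth observed: 1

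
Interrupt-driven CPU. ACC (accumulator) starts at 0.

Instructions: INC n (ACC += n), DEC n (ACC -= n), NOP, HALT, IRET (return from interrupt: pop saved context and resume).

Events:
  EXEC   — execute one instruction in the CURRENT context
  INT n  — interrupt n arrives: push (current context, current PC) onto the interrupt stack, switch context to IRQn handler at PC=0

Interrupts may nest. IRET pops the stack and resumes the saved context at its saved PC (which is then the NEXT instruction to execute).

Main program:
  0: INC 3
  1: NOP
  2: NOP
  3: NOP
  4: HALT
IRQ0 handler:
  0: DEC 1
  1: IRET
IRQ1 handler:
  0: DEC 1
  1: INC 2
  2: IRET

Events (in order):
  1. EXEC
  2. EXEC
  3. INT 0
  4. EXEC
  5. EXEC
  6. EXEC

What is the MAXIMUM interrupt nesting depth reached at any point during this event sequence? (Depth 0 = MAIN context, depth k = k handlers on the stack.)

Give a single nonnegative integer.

Answer: 1

Derivation:
Event 1 (EXEC): [MAIN] PC=0: INC 3 -> ACC=3 [depth=0]
Event 2 (EXEC): [MAIN] PC=1: NOP [depth=0]
Event 3 (INT 0): INT 0 arrives: push (MAIN, PC=2), enter IRQ0 at PC=0 (depth now 1) [depth=1]
Event 4 (EXEC): [IRQ0] PC=0: DEC 1 -> ACC=2 [depth=1]
Event 5 (EXEC): [IRQ0] PC=1: IRET -> resume MAIN at PC=2 (depth now 0) [depth=0]
Event 6 (EXEC): [MAIN] PC=2: NOP [depth=0]
Max depth observed: 1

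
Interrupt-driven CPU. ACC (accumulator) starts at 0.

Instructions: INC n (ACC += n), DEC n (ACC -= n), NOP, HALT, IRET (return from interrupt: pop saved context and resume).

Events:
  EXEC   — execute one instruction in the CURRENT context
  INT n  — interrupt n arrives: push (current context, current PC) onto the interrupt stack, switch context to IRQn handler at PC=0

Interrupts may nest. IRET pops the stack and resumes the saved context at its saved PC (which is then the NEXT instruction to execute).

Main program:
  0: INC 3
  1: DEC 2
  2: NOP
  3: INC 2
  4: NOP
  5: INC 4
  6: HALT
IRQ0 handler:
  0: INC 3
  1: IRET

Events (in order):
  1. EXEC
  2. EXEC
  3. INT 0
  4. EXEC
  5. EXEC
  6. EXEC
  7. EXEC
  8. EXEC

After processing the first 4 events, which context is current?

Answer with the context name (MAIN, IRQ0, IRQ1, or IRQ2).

Answer: IRQ0

Derivation:
Event 1 (EXEC): [MAIN] PC=0: INC 3 -> ACC=3
Event 2 (EXEC): [MAIN] PC=1: DEC 2 -> ACC=1
Event 3 (INT 0): INT 0 arrives: push (MAIN, PC=2), enter IRQ0 at PC=0 (depth now 1)
Event 4 (EXEC): [IRQ0] PC=0: INC 3 -> ACC=4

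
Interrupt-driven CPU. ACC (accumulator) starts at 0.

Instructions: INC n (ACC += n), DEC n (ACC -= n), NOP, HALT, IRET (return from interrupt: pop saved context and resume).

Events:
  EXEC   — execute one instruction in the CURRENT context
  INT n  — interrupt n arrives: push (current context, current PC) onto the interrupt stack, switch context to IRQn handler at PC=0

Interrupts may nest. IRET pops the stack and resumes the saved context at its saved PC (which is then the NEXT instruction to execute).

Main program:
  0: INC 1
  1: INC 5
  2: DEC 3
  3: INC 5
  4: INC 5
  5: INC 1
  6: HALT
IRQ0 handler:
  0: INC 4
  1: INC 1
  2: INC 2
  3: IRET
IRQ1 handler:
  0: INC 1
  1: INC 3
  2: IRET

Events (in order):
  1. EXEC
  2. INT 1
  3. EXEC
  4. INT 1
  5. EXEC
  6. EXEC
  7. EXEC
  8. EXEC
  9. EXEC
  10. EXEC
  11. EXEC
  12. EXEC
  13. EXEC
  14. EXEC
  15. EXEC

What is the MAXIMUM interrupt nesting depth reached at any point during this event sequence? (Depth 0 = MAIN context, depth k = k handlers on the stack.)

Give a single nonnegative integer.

Event 1 (EXEC): [MAIN] PC=0: INC 1 -> ACC=1 [depth=0]
Event 2 (INT 1): INT 1 arrives: push (MAIN, PC=1), enter IRQ1 at PC=0 (depth now 1) [depth=1]
Event 3 (EXEC): [IRQ1] PC=0: INC 1 -> ACC=2 [depth=1]
Event 4 (INT 1): INT 1 arrives: push (IRQ1, PC=1), enter IRQ1 at PC=0 (depth now 2) [depth=2]
Event 5 (EXEC): [IRQ1] PC=0: INC 1 -> ACC=3 [depth=2]
Event 6 (EXEC): [IRQ1] PC=1: INC 3 -> ACC=6 [depth=2]
Event 7 (EXEC): [IRQ1] PC=2: IRET -> resume IRQ1 at PC=1 (depth now 1) [depth=1]
Event 8 (EXEC): [IRQ1] PC=1: INC 3 -> ACC=9 [depth=1]
Event 9 (EXEC): [IRQ1] PC=2: IRET -> resume MAIN at PC=1 (depth now 0) [depth=0]
Event 10 (EXEC): [MAIN] PC=1: INC 5 -> ACC=14 [depth=0]
Event 11 (EXEC): [MAIN] PC=2: DEC 3 -> ACC=11 [depth=0]
Event 12 (EXEC): [MAIN] PC=3: INC 5 -> ACC=16 [depth=0]
Event 13 (EXEC): [MAIN] PC=4: INC 5 -> ACC=21 [depth=0]
Event 14 (EXEC): [MAIN] PC=5: INC 1 -> ACC=22 [depth=0]
Event 15 (EXEC): [MAIN] PC=6: HALT [depth=0]
Max depth observed: 2

Answer: 2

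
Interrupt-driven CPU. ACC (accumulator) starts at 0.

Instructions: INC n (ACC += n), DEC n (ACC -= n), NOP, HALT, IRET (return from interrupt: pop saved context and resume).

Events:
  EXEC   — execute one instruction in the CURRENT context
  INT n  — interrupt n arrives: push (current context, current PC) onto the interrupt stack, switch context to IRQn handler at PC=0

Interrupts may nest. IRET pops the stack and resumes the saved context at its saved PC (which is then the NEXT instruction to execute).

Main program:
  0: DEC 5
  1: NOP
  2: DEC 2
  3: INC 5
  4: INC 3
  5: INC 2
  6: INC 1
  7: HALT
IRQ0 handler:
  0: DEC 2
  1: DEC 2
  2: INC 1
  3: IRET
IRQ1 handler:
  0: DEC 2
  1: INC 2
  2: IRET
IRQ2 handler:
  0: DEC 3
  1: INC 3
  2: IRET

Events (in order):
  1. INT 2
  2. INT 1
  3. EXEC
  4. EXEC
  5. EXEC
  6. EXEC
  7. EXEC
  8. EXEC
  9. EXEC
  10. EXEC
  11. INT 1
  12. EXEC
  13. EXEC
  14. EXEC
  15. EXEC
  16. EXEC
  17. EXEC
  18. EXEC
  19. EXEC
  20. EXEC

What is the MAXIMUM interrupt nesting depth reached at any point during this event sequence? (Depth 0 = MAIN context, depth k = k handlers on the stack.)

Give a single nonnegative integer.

Event 1 (INT 2): INT 2 arrives: push (MAIN, PC=0), enter IRQ2 at PC=0 (depth now 1) [depth=1]
Event 2 (INT 1): INT 1 arrives: push (IRQ2, PC=0), enter IRQ1 at PC=0 (depth now 2) [depth=2]
Event 3 (EXEC): [IRQ1] PC=0: DEC 2 -> ACC=-2 [depth=2]
Event 4 (EXEC): [IRQ1] PC=1: INC 2 -> ACC=0 [depth=2]
Event 5 (EXEC): [IRQ1] PC=2: IRET -> resume IRQ2 at PC=0 (depth now 1) [depth=1]
Event 6 (EXEC): [IRQ2] PC=0: DEC 3 -> ACC=-3 [depth=1]
Event 7 (EXEC): [IRQ2] PC=1: INC 3 -> ACC=0 [depth=1]
Event 8 (EXEC): [IRQ2] PC=2: IRET -> resume MAIN at PC=0 (depth now 0) [depth=0]
Event 9 (EXEC): [MAIN] PC=0: DEC 5 -> ACC=-5 [depth=0]
Event 10 (EXEC): [MAIN] PC=1: NOP [depth=0]
Event 11 (INT 1): INT 1 arrives: push (MAIN, PC=2), enter IRQ1 at PC=0 (depth now 1) [depth=1]
Event 12 (EXEC): [IRQ1] PC=0: DEC 2 -> ACC=-7 [depth=1]
Event 13 (EXEC): [IRQ1] PC=1: INC 2 -> ACC=-5 [depth=1]
Event 14 (EXEC): [IRQ1] PC=2: IRET -> resume MAIN at PC=2 (depth now 0) [depth=0]
Event 15 (EXEC): [MAIN] PC=2: DEC 2 -> ACC=-7 [depth=0]
Event 16 (EXEC): [MAIN] PC=3: INC 5 -> ACC=-2 [depth=0]
Event 17 (EXEC): [MAIN] PC=4: INC 3 -> ACC=1 [depth=0]
Event 18 (EXEC): [MAIN] PC=5: INC 2 -> ACC=3 [depth=0]
Event 19 (EXEC): [MAIN] PC=6: INC 1 -> ACC=4 [depth=0]
Event 20 (EXEC): [MAIN] PC=7: HALT [depth=0]
Max depth observed: 2

Answer: 2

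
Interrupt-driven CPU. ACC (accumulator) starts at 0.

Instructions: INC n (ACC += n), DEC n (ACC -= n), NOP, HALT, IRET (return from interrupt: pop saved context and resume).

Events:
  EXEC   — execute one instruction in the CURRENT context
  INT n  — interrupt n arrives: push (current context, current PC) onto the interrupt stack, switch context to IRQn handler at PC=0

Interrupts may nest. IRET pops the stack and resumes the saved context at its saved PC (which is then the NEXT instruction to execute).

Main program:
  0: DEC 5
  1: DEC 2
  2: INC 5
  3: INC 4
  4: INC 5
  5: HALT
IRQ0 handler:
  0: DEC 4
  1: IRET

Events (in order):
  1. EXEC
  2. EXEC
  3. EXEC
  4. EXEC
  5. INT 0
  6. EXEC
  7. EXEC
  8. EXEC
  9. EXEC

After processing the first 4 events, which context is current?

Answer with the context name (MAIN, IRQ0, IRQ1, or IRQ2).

Event 1 (EXEC): [MAIN] PC=0: DEC 5 -> ACC=-5
Event 2 (EXEC): [MAIN] PC=1: DEC 2 -> ACC=-7
Event 3 (EXEC): [MAIN] PC=2: INC 5 -> ACC=-2
Event 4 (EXEC): [MAIN] PC=3: INC 4 -> ACC=2

Answer: MAIN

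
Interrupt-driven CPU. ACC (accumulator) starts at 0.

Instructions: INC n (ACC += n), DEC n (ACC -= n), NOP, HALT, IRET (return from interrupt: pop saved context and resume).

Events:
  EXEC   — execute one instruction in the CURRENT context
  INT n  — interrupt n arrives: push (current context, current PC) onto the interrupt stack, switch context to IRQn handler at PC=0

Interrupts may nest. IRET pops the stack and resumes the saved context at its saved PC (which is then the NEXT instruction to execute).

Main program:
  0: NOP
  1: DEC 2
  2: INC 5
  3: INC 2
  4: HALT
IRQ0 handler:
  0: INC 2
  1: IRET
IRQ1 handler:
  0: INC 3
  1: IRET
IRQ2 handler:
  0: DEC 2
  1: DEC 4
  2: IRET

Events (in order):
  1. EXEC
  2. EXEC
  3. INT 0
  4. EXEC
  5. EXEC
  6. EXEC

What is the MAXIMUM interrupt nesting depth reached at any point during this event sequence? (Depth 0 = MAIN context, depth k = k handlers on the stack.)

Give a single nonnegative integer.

Event 1 (EXEC): [MAIN] PC=0: NOP [depth=0]
Event 2 (EXEC): [MAIN] PC=1: DEC 2 -> ACC=-2 [depth=0]
Event 3 (INT 0): INT 0 arrives: push (MAIN, PC=2), enter IRQ0 at PC=0 (depth now 1) [depth=1]
Event 4 (EXEC): [IRQ0] PC=0: INC 2 -> ACC=0 [depth=1]
Event 5 (EXEC): [IRQ0] PC=1: IRET -> resume MAIN at PC=2 (depth now 0) [depth=0]
Event 6 (EXEC): [MAIN] PC=2: INC 5 -> ACC=5 [depth=0]
Max depth observed: 1

Answer: 1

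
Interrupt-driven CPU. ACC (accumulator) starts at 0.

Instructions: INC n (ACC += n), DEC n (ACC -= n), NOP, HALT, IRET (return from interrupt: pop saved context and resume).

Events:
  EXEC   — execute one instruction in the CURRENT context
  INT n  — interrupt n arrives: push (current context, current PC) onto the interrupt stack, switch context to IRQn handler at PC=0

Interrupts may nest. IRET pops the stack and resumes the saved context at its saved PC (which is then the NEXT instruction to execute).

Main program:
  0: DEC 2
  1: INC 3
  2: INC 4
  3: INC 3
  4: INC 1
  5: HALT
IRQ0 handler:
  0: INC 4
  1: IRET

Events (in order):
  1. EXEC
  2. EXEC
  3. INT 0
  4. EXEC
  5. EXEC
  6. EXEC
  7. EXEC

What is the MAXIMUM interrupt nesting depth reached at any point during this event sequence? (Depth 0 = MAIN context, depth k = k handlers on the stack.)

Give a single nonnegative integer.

Event 1 (EXEC): [MAIN] PC=0: DEC 2 -> ACC=-2 [depth=0]
Event 2 (EXEC): [MAIN] PC=1: INC 3 -> ACC=1 [depth=0]
Event 3 (INT 0): INT 0 arrives: push (MAIN, PC=2), enter IRQ0 at PC=0 (depth now 1) [depth=1]
Event 4 (EXEC): [IRQ0] PC=0: INC 4 -> ACC=5 [depth=1]
Event 5 (EXEC): [IRQ0] PC=1: IRET -> resume MAIN at PC=2 (depth now 0) [depth=0]
Event 6 (EXEC): [MAIN] PC=2: INC 4 -> ACC=9 [depth=0]
Event 7 (EXEC): [MAIN] PC=3: INC 3 -> ACC=12 [depth=0]
Max depth observed: 1

Answer: 1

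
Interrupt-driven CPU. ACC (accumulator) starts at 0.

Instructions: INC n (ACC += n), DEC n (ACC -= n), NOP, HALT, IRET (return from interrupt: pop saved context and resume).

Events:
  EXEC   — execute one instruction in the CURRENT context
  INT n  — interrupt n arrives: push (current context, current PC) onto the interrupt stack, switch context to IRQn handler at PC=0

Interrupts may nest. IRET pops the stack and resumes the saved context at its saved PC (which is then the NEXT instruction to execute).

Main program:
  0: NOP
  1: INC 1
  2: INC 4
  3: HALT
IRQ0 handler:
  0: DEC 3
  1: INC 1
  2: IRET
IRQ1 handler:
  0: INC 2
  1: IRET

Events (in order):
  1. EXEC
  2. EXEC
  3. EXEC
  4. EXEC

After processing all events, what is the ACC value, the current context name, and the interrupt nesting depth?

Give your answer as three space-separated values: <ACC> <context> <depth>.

Answer: 5 MAIN 0

Derivation:
Event 1 (EXEC): [MAIN] PC=0: NOP
Event 2 (EXEC): [MAIN] PC=1: INC 1 -> ACC=1
Event 3 (EXEC): [MAIN] PC=2: INC 4 -> ACC=5
Event 4 (EXEC): [MAIN] PC=3: HALT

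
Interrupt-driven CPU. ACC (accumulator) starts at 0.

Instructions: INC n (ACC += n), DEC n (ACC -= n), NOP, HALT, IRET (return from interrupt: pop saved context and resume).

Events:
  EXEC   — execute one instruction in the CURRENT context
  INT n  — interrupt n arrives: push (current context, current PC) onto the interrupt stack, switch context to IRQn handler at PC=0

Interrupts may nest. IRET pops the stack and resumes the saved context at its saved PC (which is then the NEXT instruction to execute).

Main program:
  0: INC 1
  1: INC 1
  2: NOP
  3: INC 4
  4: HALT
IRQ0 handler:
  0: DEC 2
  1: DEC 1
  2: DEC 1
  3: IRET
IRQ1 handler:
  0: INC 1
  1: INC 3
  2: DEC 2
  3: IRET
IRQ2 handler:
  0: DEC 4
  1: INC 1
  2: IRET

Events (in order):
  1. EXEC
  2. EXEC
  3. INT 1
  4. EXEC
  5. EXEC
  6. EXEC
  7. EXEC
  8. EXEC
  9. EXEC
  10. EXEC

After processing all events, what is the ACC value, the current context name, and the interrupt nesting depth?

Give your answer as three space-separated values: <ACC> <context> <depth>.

Answer: 8 MAIN 0

Derivation:
Event 1 (EXEC): [MAIN] PC=0: INC 1 -> ACC=1
Event 2 (EXEC): [MAIN] PC=1: INC 1 -> ACC=2
Event 3 (INT 1): INT 1 arrives: push (MAIN, PC=2), enter IRQ1 at PC=0 (depth now 1)
Event 4 (EXEC): [IRQ1] PC=0: INC 1 -> ACC=3
Event 5 (EXEC): [IRQ1] PC=1: INC 3 -> ACC=6
Event 6 (EXEC): [IRQ1] PC=2: DEC 2 -> ACC=4
Event 7 (EXEC): [IRQ1] PC=3: IRET -> resume MAIN at PC=2 (depth now 0)
Event 8 (EXEC): [MAIN] PC=2: NOP
Event 9 (EXEC): [MAIN] PC=3: INC 4 -> ACC=8
Event 10 (EXEC): [MAIN] PC=4: HALT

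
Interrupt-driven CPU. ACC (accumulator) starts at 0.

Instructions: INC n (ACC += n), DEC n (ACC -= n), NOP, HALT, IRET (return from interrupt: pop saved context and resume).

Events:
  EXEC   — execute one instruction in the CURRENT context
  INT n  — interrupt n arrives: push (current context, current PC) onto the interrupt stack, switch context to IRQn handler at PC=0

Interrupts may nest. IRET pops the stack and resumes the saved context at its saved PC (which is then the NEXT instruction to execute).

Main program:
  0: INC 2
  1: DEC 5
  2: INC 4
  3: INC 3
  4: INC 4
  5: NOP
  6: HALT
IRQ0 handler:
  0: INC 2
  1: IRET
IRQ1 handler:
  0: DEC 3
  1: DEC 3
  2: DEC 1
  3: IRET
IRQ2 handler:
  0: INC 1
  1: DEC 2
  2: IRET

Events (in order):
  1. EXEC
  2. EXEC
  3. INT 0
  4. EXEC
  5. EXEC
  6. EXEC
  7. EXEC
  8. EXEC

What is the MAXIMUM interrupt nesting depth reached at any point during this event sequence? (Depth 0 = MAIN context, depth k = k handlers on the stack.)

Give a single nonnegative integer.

Answer: 1

Derivation:
Event 1 (EXEC): [MAIN] PC=0: INC 2 -> ACC=2 [depth=0]
Event 2 (EXEC): [MAIN] PC=1: DEC 5 -> ACC=-3 [depth=0]
Event 3 (INT 0): INT 0 arrives: push (MAIN, PC=2), enter IRQ0 at PC=0 (depth now 1) [depth=1]
Event 4 (EXEC): [IRQ0] PC=0: INC 2 -> ACC=-1 [depth=1]
Event 5 (EXEC): [IRQ0] PC=1: IRET -> resume MAIN at PC=2 (depth now 0) [depth=0]
Event 6 (EXEC): [MAIN] PC=2: INC 4 -> ACC=3 [depth=0]
Event 7 (EXEC): [MAIN] PC=3: INC 3 -> ACC=6 [depth=0]
Event 8 (EXEC): [MAIN] PC=4: INC 4 -> ACC=10 [depth=0]
Max depth observed: 1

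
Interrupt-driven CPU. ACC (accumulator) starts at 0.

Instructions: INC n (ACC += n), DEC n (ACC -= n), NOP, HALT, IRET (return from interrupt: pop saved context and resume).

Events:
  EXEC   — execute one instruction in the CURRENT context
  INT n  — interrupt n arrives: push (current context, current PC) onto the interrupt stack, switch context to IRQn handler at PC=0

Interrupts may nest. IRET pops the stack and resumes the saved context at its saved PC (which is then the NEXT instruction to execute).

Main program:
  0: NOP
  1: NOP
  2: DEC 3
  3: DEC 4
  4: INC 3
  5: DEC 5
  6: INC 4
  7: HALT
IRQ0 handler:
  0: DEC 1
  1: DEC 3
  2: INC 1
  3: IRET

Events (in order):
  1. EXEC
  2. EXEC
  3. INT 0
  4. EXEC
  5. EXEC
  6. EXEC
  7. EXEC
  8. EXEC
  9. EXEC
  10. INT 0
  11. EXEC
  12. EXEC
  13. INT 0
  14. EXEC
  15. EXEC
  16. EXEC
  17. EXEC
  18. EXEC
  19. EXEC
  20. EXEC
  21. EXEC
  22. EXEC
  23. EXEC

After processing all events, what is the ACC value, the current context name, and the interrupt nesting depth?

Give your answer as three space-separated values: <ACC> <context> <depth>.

Event 1 (EXEC): [MAIN] PC=0: NOP
Event 2 (EXEC): [MAIN] PC=1: NOP
Event 3 (INT 0): INT 0 arrives: push (MAIN, PC=2), enter IRQ0 at PC=0 (depth now 1)
Event 4 (EXEC): [IRQ0] PC=0: DEC 1 -> ACC=-1
Event 5 (EXEC): [IRQ0] PC=1: DEC 3 -> ACC=-4
Event 6 (EXEC): [IRQ0] PC=2: INC 1 -> ACC=-3
Event 7 (EXEC): [IRQ0] PC=3: IRET -> resume MAIN at PC=2 (depth now 0)
Event 8 (EXEC): [MAIN] PC=2: DEC 3 -> ACC=-6
Event 9 (EXEC): [MAIN] PC=3: DEC 4 -> ACC=-10
Event 10 (INT 0): INT 0 arrives: push (MAIN, PC=4), enter IRQ0 at PC=0 (depth now 1)
Event 11 (EXEC): [IRQ0] PC=0: DEC 1 -> ACC=-11
Event 12 (EXEC): [IRQ0] PC=1: DEC 3 -> ACC=-14
Event 13 (INT 0): INT 0 arrives: push (IRQ0, PC=2), enter IRQ0 at PC=0 (depth now 2)
Event 14 (EXEC): [IRQ0] PC=0: DEC 1 -> ACC=-15
Event 15 (EXEC): [IRQ0] PC=1: DEC 3 -> ACC=-18
Event 16 (EXEC): [IRQ0] PC=2: INC 1 -> ACC=-17
Event 17 (EXEC): [IRQ0] PC=3: IRET -> resume IRQ0 at PC=2 (depth now 1)
Event 18 (EXEC): [IRQ0] PC=2: INC 1 -> ACC=-16
Event 19 (EXEC): [IRQ0] PC=3: IRET -> resume MAIN at PC=4 (depth now 0)
Event 20 (EXEC): [MAIN] PC=4: INC 3 -> ACC=-13
Event 21 (EXEC): [MAIN] PC=5: DEC 5 -> ACC=-18
Event 22 (EXEC): [MAIN] PC=6: INC 4 -> ACC=-14
Event 23 (EXEC): [MAIN] PC=7: HALT

Answer: -14 MAIN 0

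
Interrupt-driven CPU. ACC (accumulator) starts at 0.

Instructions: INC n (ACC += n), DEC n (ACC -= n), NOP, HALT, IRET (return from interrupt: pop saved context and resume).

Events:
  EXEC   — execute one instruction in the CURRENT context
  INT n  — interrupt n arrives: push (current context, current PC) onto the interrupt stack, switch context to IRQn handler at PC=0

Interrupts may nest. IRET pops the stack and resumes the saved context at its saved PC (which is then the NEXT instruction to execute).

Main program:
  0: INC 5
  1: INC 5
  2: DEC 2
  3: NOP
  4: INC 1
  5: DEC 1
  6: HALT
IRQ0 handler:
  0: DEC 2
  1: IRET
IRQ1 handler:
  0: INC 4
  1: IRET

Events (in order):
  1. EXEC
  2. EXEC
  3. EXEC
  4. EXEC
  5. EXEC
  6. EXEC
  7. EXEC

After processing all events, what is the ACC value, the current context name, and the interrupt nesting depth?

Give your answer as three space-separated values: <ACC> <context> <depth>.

Answer: 8 MAIN 0

Derivation:
Event 1 (EXEC): [MAIN] PC=0: INC 5 -> ACC=5
Event 2 (EXEC): [MAIN] PC=1: INC 5 -> ACC=10
Event 3 (EXEC): [MAIN] PC=2: DEC 2 -> ACC=8
Event 4 (EXEC): [MAIN] PC=3: NOP
Event 5 (EXEC): [MAIN] PC=4: INC 1 -> ACC=9
Event 6 (EXEC): [MAIN] PC=5: DEC 1 -> ACC=8
Event 7 (EXEC): [MAIN] PC=6: HALT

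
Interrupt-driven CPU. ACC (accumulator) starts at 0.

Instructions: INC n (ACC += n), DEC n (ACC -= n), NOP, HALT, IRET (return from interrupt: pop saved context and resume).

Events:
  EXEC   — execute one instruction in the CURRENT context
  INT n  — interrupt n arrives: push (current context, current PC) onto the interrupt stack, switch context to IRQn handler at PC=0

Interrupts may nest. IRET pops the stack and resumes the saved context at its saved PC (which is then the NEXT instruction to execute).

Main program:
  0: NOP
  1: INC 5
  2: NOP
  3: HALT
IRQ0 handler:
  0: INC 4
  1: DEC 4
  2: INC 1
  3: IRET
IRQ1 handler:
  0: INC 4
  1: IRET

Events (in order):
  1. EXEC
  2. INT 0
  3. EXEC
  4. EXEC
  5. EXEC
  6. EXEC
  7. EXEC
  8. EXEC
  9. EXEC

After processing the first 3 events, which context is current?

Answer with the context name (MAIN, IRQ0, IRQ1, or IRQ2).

Event 1 (EXEC): [MAIN] PC=0: NOP
Event 2 (INT 0): INT 0 arrives: push (MAIN, PC=1), enter IRQ0 at PC=0 (depth now 1)
Event 3 (EXEC): [IRQ0] PC=0: INC 4 -> ACC=4

Answer: IRQ0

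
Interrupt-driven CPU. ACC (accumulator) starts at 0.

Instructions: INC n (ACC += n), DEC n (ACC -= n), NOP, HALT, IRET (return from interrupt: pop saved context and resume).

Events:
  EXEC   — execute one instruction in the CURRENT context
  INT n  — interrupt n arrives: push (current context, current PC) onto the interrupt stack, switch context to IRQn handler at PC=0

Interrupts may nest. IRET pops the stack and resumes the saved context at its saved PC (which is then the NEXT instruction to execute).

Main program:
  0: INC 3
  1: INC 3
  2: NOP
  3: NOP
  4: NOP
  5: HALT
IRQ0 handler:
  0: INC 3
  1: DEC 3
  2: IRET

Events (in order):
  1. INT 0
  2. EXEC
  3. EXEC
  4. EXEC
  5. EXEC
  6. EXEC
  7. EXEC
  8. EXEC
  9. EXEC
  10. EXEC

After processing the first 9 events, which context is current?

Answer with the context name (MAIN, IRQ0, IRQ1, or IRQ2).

Answer: MAIN

Derivation:
Event 1 (INT 0): INT 0 arrives: push (MAIN, PC=0), enter IRQ0 at PC=0 (depth now 1)
Event 2 (EXEC): [IRQ0] PC=0: INC 3 -> ACC=3
Event 3 (EXEC): [IRQ0] PC=1: DEC 3 -> ACC=0
Event 4 (EXEC): [IRQ0] PC=2: IRET -> resume MAIN at PC=0 (depth now 0)
Event 5 (EXEC): [MAIN] PC=0: INC 3 -> ACC=3
Event 6 (EXEC): [MAIN] PC=1: INC 3 -> ACC=6
Event 7 (EXEC): [MAIN] PC=2: NOP
Event 8 (EXEC): [MAIN] PC=3: NOP
Event 9 (EXEC): [MAIN] PC=4: NOP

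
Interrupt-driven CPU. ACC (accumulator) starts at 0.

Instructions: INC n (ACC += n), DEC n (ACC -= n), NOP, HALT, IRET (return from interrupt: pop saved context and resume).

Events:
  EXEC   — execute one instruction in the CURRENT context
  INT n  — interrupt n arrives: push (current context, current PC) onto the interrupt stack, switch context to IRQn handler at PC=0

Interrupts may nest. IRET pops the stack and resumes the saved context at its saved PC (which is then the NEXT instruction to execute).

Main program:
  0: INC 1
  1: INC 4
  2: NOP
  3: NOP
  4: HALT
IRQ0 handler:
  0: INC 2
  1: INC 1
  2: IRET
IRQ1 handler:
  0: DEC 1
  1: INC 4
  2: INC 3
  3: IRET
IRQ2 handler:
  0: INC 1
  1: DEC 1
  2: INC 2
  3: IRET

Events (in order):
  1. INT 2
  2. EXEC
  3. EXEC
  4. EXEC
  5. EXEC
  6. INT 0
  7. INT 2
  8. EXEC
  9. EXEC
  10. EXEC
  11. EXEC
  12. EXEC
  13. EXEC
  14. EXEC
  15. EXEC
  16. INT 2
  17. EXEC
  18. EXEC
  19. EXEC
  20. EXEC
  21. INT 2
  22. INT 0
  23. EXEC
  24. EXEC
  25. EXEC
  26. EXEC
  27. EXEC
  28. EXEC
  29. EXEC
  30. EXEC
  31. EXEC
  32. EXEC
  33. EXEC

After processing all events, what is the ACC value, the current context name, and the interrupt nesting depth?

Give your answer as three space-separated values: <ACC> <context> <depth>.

Event 1 (INT 2): INT 2 arrives: push (MAIN, PC=0), enter IRQ2 at PC=0 (depth now 1)
Event 2 (EXEC): [IRQ2] PC=0: INC 1 -> ACC=1
Event 3 (EXEC): [IRQ2] PC=1: DEC 1 -> ACC=0
Event 4 (EXEC): [IRQ2] PC=2: INC 2 -> ACC=2
Event 5 (EXEC): [IRQ2] PC=3: IRET -> resume MAIN at PC=0 (depth now 0)
Event 6 (INT 0): INT 0 arrives: push (MAIN, PC=0), enter IRQ0 at PC=0 (depth now 1)
Event 7 (INT 2): INT 2 arrives: push (IRQ0, PC=0), enter IRQ2 at PC=0 (depth now 2)
Event 8 (EXEC): [IRQ2] PC=0: INC 1 -> ACC=3
Event 9 (EXEC): [IRQ2] PC=1: DEC 1 -> ACC=2
Event 10 (EXEC): [IRQ2] PC=2: INC 2 -> ACC=4
Event 11 (EXEC): [IRQ2] PC=3: IRET -> resume IRQ0 at PC=0 (depth now 1)
Event 12 (EXEC): [IRQ0] PC=0: INC 2 -> ACC=6
Event 13 (EXEC): [IRQ0] PC=1: INC 1 -> ACC=7
Event 14 (EXEC): [IRQ0] PC=2: IRET -> resume MAIN at PC=0 (depth now 0)
Event 15 (EXEC): [MAIN] PC=0: INC 1 -> ACC=8
Event 16 (INT 2): INT 2 arrives: push (MAIN, PC=1), enter IRQ2 at PC=0 (depth now 1)
Event 17 (EXEC): [IRQ2] PC=0: INC 1 -> ACC=9
Event 18 (EXEC): [IRQ2] PC=1: DEC 1 -> ACC=8
Event 19 (EXEC): [IRQ2] PC=2: INC 2 -> ACC=10
Event 20 (EXEC): [IRQ2] PC=3: IRET -> resume MAIN at PC=1 (depth now 0)
Event 21 (INT 2): INT 2 arrives: push (MAIN, PC=1), enter IRQ2 at PC=0 (depth now 1)
Event 22 (INT 0): INT 0 arrives: push (IRQ2, PC=0), enter IRQ0 at PC=0 (depth now 2)
Event 23 (EXEC): [IRQ0] PC=0: INC 2 -> ACC=12
Event 24 (EXEC): [IRQ0] PC=1: INC 1 -> ACC=13
Event 25 (EXEC): [IRQ0] PC=2: IRET -> resume IRQ2 at PC=0 (depth now 1)
Event 26 (EXEC): [IRQ2] PC=0: INC 1 -> ACC=14
Event 27 (EXEC): [IRQ2] PC=1: DEC 1 -> ACC=13
Event 28 (EXEC): [IRQ2] PC=2: INC 2 -> ACC=15
Event 29 (EXEC): [IRQ2] PC=3: IRET -> resume MAIN at PC=1 (depth now 0)
Event 30 (EXEC): [MAIN] PC=1: INC 4 -> ACC=19
Event 31 (EXEC): [MAIN] PC=2: NOP
Event 32 (EXEC): [MAIN] PC=3: NOP
Event 33 (EXEC): [MAIN] PC=4: HALT

Answer: 19 MAIN 0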